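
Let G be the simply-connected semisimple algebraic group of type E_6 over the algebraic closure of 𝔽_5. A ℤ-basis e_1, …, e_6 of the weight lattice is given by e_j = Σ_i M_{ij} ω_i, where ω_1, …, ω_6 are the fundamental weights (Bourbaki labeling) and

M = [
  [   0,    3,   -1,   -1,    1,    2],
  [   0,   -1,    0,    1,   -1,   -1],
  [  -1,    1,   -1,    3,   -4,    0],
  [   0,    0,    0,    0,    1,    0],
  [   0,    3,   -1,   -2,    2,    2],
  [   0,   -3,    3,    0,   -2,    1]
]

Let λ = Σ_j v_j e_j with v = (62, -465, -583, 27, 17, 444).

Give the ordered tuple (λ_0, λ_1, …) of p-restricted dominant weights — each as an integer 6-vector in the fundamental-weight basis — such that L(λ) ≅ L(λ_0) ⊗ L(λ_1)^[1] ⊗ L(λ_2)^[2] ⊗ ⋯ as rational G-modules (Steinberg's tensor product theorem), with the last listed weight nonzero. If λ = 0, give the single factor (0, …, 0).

Converting to the ω-basis (c_i = row i of M dotted with v = (62, -465, -583, 27, 17, 444)):
  c_1 = 0*62 + 3*-465 + -1*-583 + -1*27 + 1*17 + 2*444 = 66
  c_2 = 0*62 + -1*-465 + 0*-583 + 1*27 + -1*17 + -1*444 = 31
  c_3 = -1*62 + 1*-465 + -1*-583 + 3*27 + -4*17 + 0*444 = 69
  c_4 = 0*62 + 0*-465 + 0*-583 + 0*27 + 1*17 + 0*444 = 17
  c_5 = 0*62 + 3*-465 + -1*-583 + -2*27 + 2*17 + 2*444 = 56
  c_6 = 0*62 + -3*-465 + 3*-583 + 0*27 + -2*17 + 1*444 = 56
Writing each c_i in base p = 5:
  c_1 = 66 = 1·5^0 + 3·5^1 + 2·5^2
  c_2 = 31 = 1·5^0 + 1·5^1 + 1·5^2
  c_3 = 69 = 4·5^0 + 3·5^1 + 2·5^2
  c_4 = 17 = 2·5^0 + 3·5^1
  c_5 = 56 = 1·5^0 + 1·5^1 + 2·5^2
  c_6 = 56 = 1·5^0 + 1·5^1 + 2·5^2
p-restricted factor λ_0 = (1, 1, 4, 2, 1, 1)
p-restricted factor λ_1 = (3, 1, 3, 3, 1, 1)
p-restricted factor λ_2 = (2, 1, 2, 0, 2, 2)

((1, 1, 4, 2, 1, 1), (3, 1, 3, 3, 1, 1), (2, 1, 2, 0, 2, 2))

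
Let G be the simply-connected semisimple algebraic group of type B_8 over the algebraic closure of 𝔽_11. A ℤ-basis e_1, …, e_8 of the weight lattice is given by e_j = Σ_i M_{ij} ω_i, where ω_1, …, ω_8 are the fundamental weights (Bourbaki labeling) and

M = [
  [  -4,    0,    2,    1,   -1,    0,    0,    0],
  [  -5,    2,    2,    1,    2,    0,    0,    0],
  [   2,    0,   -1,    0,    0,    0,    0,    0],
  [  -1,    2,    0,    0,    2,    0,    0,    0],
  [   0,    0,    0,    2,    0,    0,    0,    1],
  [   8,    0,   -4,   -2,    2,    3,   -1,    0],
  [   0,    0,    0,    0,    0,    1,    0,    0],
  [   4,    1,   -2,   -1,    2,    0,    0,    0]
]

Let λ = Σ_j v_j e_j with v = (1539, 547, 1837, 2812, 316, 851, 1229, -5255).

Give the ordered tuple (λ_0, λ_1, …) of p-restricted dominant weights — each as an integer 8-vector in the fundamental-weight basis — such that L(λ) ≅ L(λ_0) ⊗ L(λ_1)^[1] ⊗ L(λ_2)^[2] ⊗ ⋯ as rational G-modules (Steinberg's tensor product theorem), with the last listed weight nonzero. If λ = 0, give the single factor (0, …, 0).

((3, 0, 9, 0, 6, 9, 4, 2), (1, 3, 2, 6, 0, 7, 0, 0), (0, 4, 10, 1, 3, 10, 7, 7))

Converting to the ω-basis (c_i = row i of M dotted with v = (1539, 547, 1837, 2812, 316, 851, 1229, -5255)):
  c_1 = (-4)·(1539) + (0)·(547) + (2)·(1837) + (1)·(2812) + (-1)·(316) + (0)·(851) + (0)·(1229) + (0)·(-5255) = 14
  c_2 = (-5)·(1539) + (2)·(547) + (2)·(1837) + (1)·(2812) + (2)·(316) + (0)·(851) + (0)·(1229) + (0)·(-5255) = 517
  c_3 = (2)·(1539) + (0)·(547) + (-1)·(1837) + (0)·(2812) + (0)·(316) + (0)·(851) + (0)·(1229) + (0)·(-5255) = 1241
  c_4 = (-1)·(1539) + (2)·(547) + (0)·(1837) + (0)·(2812) + (2)·(316) + (0)·(851) + (0)·(1229) + (0)·(-5255) = 187
  c_5 = (0)·(1539) + (0)·(547) + (0)·(1837) + (2)·(2812) + (0)·(316) + (0)·(851) + (0)·(1229) + (1)·(-5255) = 369
  c_6 = (8)·(1539) + (0)·(547) + (-4)·(1837) + (-2)·(2812) + (2)·(316) + (3)·(851) + (-1)·(1229) + (0)·(-5255) = 1296
  c_7 = (0)·(1539) + (0)·(547) + (0)·(1837) + (0)·(2812) + (0)·(316) + (1)·(851) + (0)·(1229) + (0)·(-5255) = 851
  c_8 = (4)·(1539) + (1)·(547) + (-2)·(1837) + (-1)·(2812) + (2)·(316) + (0)·(851) + (0)·(1229) + (0)·(-5255) = 849
Expand coordinatewise in base 11:
  c_1 = 14 = 3·11^0 + 1·11^1
  c_2 = 517 = 0·11^0 + 3·11^1 + 4·11^2
  c_3 = 1241 = 9·11^0 + 2·11^1 + 10·11^2
  c_4 = 187 = 0·11^0 + 6·11^1 + 1·11^2
  c_5 = 369 = 6·11^0 + 0·11^1 + 3·11^2
  c_6 = 1296 = 9·11^0 + 7·11^1 + 10·11^2
  c_7 = 851 = 4·11^0 + 0·11^1 + 7·11^2
  c_8 = 849 = 2·11^0 + 0·11^1 + 7·11^2
p-restricted factor λ_0 = (3, 0, 9, 0, 6, 9, 4, 2)
p-restricted factor λ_1 = (1, 3, 2, 6, 0, 7, 0, 0)
p-restricted factor λ_2 = (0, 4, 10, 1, 3, 10, 7, 7)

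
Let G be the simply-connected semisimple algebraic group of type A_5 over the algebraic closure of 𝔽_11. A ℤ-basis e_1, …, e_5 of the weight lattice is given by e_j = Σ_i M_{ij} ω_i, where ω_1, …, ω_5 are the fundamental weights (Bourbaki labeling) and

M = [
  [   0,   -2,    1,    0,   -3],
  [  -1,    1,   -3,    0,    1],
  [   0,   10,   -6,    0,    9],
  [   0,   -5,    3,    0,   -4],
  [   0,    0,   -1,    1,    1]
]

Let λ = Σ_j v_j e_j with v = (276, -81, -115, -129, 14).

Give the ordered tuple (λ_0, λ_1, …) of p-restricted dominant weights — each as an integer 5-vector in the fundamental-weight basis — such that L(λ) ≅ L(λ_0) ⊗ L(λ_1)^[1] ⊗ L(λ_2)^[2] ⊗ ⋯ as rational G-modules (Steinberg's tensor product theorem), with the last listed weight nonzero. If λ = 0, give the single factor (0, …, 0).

((5, 2, 6, 4, 0),)

In the fundamental-weight basis, λ has coordinates c = M·v (v = (276, -81, -115, -129, 14)):
  c_1 = (0)·(276) + (-2)·(-81) + (1)·(-115) + (0)·(-129) + (-3)·(14) = 5
  c_2 = (-1)·(276) + (1)·(-81) + (-3)·(-115) + (0)·(-129) + (1)·(14) = 2
  c_3 = (0)·(276) + (10)·(-81) + (-6)·(-115) + (0)·(-129) + (9)·(14) = 6
  c_4 = (0)·(276) + (-5)·(-81) + (3)·(-115) + (0)·(-129) + (-4)·(14) = 4
  c_5 = (0)·(276) + (0)·(-81) + (-1)·(-115) + (1)·(-129) + (1)·(14) = 0
Expand coordinatewise in base 11:
  c_1 = 5 = 5·11^0
  c_2 = 2 = 2·11^0
  c_3 = 6 = 6·11^0
  c_4 = 4 = 4·11^0
  c_5 = 0
λ_0 = (5, 2, 6, 4, 0)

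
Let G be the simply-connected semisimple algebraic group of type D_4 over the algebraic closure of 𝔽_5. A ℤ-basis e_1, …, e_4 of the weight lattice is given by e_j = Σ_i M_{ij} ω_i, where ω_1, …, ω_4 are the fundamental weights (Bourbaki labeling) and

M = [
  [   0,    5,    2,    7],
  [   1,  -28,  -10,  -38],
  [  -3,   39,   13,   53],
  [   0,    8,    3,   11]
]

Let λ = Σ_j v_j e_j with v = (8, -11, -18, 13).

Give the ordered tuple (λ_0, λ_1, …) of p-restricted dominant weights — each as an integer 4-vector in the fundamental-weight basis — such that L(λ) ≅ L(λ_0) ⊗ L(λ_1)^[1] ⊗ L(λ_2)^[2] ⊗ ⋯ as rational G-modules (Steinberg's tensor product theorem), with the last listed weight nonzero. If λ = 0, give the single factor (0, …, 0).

In the fundamental-weight basis, λ has coordinates c = M·v (v = (8, -11, -18, 13)):
  c_1 = 0*8 + 5*-11 + 2*-18 + 7*13 = 0
  c_2 = 1*8 + -28*-11 + -10*-18 + -38*13 = 2
  c_3 = -3*8 + 39*-11 + 13*-18 + 53*13 = 2
  c_4 = 0*8 + 8*-11 + 3*-18 + 11*13 = 1
Base-5 expansion of each c_i:
  c_1 = 0
  c_2 = 2 = 2·5^0
  c_3 = 2 = 2·5^0
  c_4 = 1 = 1·5^0
p-restricted factor λ_0 = (0, 2, 2, 1)

((0, 2, 2, 1),)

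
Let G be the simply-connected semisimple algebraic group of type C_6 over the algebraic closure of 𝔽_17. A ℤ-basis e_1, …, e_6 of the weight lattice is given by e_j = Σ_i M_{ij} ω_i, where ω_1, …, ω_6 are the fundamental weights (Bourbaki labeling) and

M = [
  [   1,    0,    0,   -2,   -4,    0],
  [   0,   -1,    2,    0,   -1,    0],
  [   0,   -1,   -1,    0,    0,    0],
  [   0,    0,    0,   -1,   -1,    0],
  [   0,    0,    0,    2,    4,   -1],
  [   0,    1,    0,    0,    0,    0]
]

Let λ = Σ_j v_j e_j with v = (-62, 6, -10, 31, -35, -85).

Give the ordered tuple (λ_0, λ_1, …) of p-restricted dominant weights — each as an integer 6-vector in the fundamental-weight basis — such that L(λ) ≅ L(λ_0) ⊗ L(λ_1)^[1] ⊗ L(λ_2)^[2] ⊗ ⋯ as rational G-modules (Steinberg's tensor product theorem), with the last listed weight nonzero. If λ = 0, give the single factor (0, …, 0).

ω-coordinates c = M·v, v = (-62, 6, -10, 31, -35, -85):
  c_1 = (1)·(-62) + (0)·(6) + (0)·(-10) + (-2)·(31) + (-4)·(-35) + (0)·(-85) = 16
  c_2 = (0)·(-62) + (-1)·(6) + (2)·(-10) + (0)·(31) + (-1)·(-35) + (0)·(-85) = 9
  c_3 = (0)·(-62) + (-1)·(6) + (-1)·(-10) + (0)·(31) + (0)·(-35) + (0)·(-85) = 4
  c_4 = (0)·(-62) + (0)·(6) + (0)·(-10) + (-1)·(31) + (-1)·(-35) + (0)·(-85) = 4
  c_5 = (0)·(-62) + (0)·(6) + (0)·(-10) + (2)·(31) + (4)·(-35) + (-1)·(-85) = 7
  c_6 = (0)·(-62) + (1)·(6) + (0)·(-10) + (0)·(31) + (0)·(-35) + (0)·(-85) = 6
Writing each c_i in base p = 17:
  c_1 = 16 = 16·17^0
  c_2 = 9 = 9·17^0
  c_3 = 4 = 4·17^0
  c_4 = 4 = 4·17^0
  c_5 = 7 = 7·17^0
  c_6 = 6 = 6·17^0
Factor λ_0 = (16, 9, 4, 4, 7, 6)

((16, 9, 4, 4, 7, 6),)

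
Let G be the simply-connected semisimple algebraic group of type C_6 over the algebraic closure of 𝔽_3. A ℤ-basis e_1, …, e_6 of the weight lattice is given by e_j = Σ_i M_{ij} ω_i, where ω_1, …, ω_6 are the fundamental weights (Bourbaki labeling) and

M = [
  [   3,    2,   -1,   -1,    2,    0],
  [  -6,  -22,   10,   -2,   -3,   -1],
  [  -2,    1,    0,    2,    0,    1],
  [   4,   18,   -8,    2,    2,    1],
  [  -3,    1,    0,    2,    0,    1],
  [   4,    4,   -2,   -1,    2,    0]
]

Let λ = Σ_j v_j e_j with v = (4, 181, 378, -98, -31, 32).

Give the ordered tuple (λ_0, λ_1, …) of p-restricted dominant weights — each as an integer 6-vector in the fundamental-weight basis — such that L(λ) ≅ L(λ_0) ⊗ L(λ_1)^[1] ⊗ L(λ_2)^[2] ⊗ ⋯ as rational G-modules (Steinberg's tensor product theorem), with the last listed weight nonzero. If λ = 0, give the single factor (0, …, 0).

((2, 1, 0, 0, 2, 2), (1, 1, 0, 2, 1, 0), (0, 0, 1, 2, 0, 2), (1, 1, 0, 0, 0, 0))

Change of basis e → ω: c = M·v where v = (4, 181, 378, -98, -31, 32):
  c_1 = 3·4 + 2·181 + (-1)·(378) + (-1)·(-98) + (2)·(-31) + 0·32 = 32
  c_2 = (-6)·(4) + (-22)·(181) + 10·378 + (-2)·(-98) + (-3)·(-31) + (-1)·(32) = 31
  c_3 = (-2)·(4) + 1·181 + 0·378 + (2)·(-98) + (0)·(-31) + 1·32 = 9
  c_4 = 4·4 + 18·181 + (-8)·(378) + (2)·(-98) + (2)·(-31) + 1·32 = 24
  c_5 = (-3)·(4) + 1·181 + 0·378 + (2)·(-98) + (0)·(-31) + 1·32 = 5
  c_6 = 4·4 + 4·181 + (-2)·(378) + (-1)·(-98) + (2)·(-31) + 0·32 = 20
p = 3; digits c_i = Σ_j d_{ij}·3^j, 0 ≤ d_{ij} < 3:
  c_1 = 32 = 2·3^0 + 1·3^1 + 0·3^2 + 1·3^3
  c_2 = 31 = 1·3^0 + 1·3^1 + 0·3^2 + 1·3^3
  c_3 = 9 = 0·3^0 + 0·3^1 + 1·3^2
  c_4 = 24 = 0·3^0 + 2·3^1 + 2·3^2
  c_5 = 5 = 2·3^0 + 1·3^1
  c_6 = 20 = 2·3^0 + 0·3^1 + 2·3^2
λ_0 = (2, 1, 0, 0, 2, 2)
λ_1 = (1, 1, 0, 2, 1, 0)
λ_2 = (0, 0, 1, 2, 0, 2)
λ_3 = (1, 1, 0, 0, 0, 0)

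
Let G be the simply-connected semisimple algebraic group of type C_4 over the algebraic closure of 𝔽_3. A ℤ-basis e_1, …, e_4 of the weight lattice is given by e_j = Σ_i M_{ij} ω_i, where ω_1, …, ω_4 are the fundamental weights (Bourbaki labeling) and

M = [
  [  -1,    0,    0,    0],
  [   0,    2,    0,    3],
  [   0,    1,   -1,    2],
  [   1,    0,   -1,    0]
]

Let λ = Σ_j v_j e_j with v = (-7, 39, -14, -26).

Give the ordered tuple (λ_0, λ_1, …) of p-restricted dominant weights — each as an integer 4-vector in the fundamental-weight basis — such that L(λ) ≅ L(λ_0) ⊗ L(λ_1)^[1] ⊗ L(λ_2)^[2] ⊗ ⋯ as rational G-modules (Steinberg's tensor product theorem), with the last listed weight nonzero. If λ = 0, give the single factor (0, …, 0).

ω-coordinates c = M·v, v = (-7, 39, -14, -26):
  c_1 = (-1)·(-7) + (0)·(39) + (0)·(-14) + (0)·(-26) = 7
  c_2 = (0)·(-7) + (2)·(39) + (0)·(-14) + (3)·(-26) = 0
  c_3 = (0)·(-7) + (1)·(39) + (-1)·(-14) + (2)·(-26) = 1
  c_4 = (1)·(-7) + (0)·(39) + (-1)·(-14) + (0)·(-26) = 7
Base-3 expansion of each c_i:
  c_1 = 7 = 1·3^0 + 2·3^1
  c_2 = 0
  c_3 = 1 = 1·3^0
  c_4 = 7 = 1·3^0 + 2·3^1
λ_0 = (1, 0, 1, 1)
λ_1 = (2, 0, 0, 2)

((1, 0, 1, 1), (2, 0, 0, 2))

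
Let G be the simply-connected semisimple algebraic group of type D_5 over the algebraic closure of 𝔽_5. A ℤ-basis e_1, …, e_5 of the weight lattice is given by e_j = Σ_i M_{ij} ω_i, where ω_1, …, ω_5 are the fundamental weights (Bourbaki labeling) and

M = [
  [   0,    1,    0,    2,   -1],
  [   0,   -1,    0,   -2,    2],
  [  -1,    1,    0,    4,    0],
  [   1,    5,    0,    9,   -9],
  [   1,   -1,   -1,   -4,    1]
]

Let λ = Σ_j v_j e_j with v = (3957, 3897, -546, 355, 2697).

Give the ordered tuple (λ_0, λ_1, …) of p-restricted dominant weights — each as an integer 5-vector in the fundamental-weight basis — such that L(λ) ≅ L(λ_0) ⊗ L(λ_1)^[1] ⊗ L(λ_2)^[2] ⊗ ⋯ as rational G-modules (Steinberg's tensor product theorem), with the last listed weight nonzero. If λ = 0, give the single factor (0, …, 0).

((0, 2, 0, 4, 3), (2, 2, 2, 2, 1), (1, 1, 4, 4, 0), (0, 1, 0, 3, 0), (3, 1, 2, 3, 3))

ω-coordinates c = M·v, v = (3957, 3897, -546, 355, 2697):
  c_1 = 0*3957 + 1*3897 + 0*-546 + 2*355 + -1*2697 = 1910
  c_2 = 0*3957 + -1*3897 + 0*-546 + -2*355 + 2*2697 = 787
  c_3 = -1*3957 + 1*3897 + 0*-546 + 4*355 + 0*2697 = 1360
  c_4 = 1*3957 + 5*3897 + 0*-546 + 9*355 + -9*2697 = 2364
  c_5 = 1*3957 + -1*3897 + -1*-546 + -4*355 + 1*2697 = 1883
Base-5 expansion of each c_i:
  c_1 = 1910 = 0·5^0 + 2·5^1 + 1·5^2 + 0·5^3 + 3·5^4
  c_2 = 787 = 2·5^0 + 2·5^1 + 1·5^2 + 1·5^3 + 1·5^4
  c_3 = 1360 = 0·5^0 + 2·5^1 + 4·5^2 + 0·5^3 + 2·5^4
  c_4 = 2364 = 4·5^0 + 2·5^1 + 4·5^2 + 3·5^3 + 3·5^4
  c_5 = 1883 = 3·5^0 + 1·5^1 + 0·5^2 + 0·5^3 + 3·5^4
Factor λ_0 = (0, 2, 0, 4, 3)
Factor λ_1 = (2, 2, 2, 2, 1)
Factor λ_2 = (1, 1, 4, 4, 0)
Factor λ_3 = (0, 1, 0, 3, 0)
Factor λ_4 = (3, 1, 2, 3, 3)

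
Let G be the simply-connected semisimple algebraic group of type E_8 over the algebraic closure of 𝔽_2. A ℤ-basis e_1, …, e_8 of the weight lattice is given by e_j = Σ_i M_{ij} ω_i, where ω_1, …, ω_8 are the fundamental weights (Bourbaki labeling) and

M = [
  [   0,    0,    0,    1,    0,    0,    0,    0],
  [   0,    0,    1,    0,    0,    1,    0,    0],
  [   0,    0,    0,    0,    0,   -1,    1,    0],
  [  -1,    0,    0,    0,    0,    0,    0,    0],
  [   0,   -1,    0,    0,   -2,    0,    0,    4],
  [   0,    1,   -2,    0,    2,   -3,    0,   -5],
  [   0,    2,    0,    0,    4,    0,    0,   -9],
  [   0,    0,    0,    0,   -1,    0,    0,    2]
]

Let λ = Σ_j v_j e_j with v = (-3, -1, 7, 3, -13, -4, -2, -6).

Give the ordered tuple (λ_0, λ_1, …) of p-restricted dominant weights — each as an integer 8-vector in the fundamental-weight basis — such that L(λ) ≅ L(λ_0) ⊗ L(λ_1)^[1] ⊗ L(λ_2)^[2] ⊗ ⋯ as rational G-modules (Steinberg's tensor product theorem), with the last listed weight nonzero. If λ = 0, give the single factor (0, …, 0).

((1, 1, 0, 1, 1, 1, 0, 1), (1, 1, 1, 1, 1, 0, 0, 0))

Compute c_i = Σ_j M_{ij} v_j with v = (-3, -1, 7, 3, -13, -4, -2, -6):
  c_1 = 0*-3 + 0*-1 + 0*7 + 1*3 + 0*-13 + 0*-4 + 0*-2 + 0*-6 = 3
  c_2 = 0*-3 + 0*-1 + 1*7 + 0*3 + 0*-13 + 1*-4 + 0*-2 + 0*-6 = 3
  c_3 = 0*-3 + 0*-1 + 0*7 + 0*3 + 0*-13 + -1*-4 + 1*-2 + 0*-6 = 2
  c_4 = -1*-3 + 0*-1 + 0*7 + 0*3 + 0*-13 + 0*-4 + 0*-2 + 0*-6 = 3
  c_5 = 0*-3 + -1*-1 + 0*7 + 0*3 + -2*-13 + 0*-4 + 0*-2 + 4*-6 = 3
  c_6 = 0*-3 + 1*-1 + -2*7 + 0*3 + 2*-13 + -3*-4 + 0*-2 + -5*-6 = 1
  c_7 = 0*-3 + 2*-1 + 0*7 + 0*3 + 4*-13 + 0*-4 + 0*-2 + -9*-6 = 0
  c_8 = 0*-3 + 0*-1 + 0*7 + 0*3 + -1*-13 + 0*-4 + 0*-2 + 2*-6 = 1
Writing each c_i in base p = 2:
  c_1 = 3 = 1·2^0 + 1·2^1
  c_2 = 3 = 1·2^0 + 1·2^1
  c_3 = 2 = 0·2^0 + 1·2^1
  c_4 = 3 = 1·2^0 + 1·2^1
  c_5 = 3 = 1·2^0 + 1·2^1
  c_6 = 1 = 1·2^0
  c_7 = 0
  c_8 = 1 = 1·2^0
Factor λ_0 = (1, 1, 0, 1, 1, 1, 0, 1)
Factor λ_1 = (1, 1, 1, 1, 1, 0, 0, 0)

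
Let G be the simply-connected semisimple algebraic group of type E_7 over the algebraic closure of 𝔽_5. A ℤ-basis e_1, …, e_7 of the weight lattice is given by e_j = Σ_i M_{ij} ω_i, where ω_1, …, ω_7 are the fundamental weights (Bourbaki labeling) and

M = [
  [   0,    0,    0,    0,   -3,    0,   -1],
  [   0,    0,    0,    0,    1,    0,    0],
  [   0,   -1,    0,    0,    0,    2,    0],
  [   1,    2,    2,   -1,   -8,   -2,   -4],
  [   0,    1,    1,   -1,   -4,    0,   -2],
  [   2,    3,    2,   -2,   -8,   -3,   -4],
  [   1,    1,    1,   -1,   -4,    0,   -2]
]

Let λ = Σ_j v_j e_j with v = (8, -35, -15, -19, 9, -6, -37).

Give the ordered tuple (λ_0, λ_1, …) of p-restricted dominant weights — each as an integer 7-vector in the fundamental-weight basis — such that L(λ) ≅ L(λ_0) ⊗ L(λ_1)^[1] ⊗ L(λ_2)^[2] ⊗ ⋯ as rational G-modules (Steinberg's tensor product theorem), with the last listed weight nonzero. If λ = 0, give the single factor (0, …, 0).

Change of basis e → ω: c = M·v where v = (8, -35, -15, -19, 9, -6, -37):
  c_1 = (0)·(8) + (0)·(-35) + (0)·(-15) + (0)·(-19) + (-3)·(9) + (0)·(-6) + (-1)·(-37) = 10
  c_2 = (0)·(8) + (0)·(-35) + (0)·(-15) + (0)·(-19) + (1)·(9) + (0)·(-6) + (0)·(-37) = 9
  c_3 = (0)·(8) + (-1)·(-35) + (0)·(-15) + (0)·(-19) + (0)·(9) + (2)·(-6) + (0)·(-37) = 23
  c_4 = (1)·(8) + (2)·(-35) + (2)·(-15) + (-1)·(-19) + (-8)·(9) + (-2)·(-6) + (-4)·(-37) = 15
  c_5 = (0)·(8) + (1)·(-35) + (1)·(-15) + (-1)·(-19) + (-4)·(9) + (0)·(-6) + (-2)·(-37) = 7
  c_6 = (2)·(8) + (3)·(-35) + (2)·(-15) + (-2)·(-19) + (-8)·(9) + (-3)·(-6) + (-4)·(-37) = 13
  c_7 = (1)·(8) + (1)·(-35) + (1)·(-15) + (-1)·(-19) + (-4)·(9) + (0)·(-6) + (-2)·(-37) = 15
Expand coordinatewise in base 5:
  c_1 = 10 = 0·5^0 + 2·5^1
  c_2 = 9 = 4·5^0 + 1·5^1
  c_3 = 23 = 3·5^0 + 4·5^1
  c_4 = 15 = 0·5^0 + 3·5^1
  c_5 = 7 = 2·5^0 + 1·5^1
  c_6 = 13 = 3·5^0 + 2·5^1
  c_7 = 15 = 0·5^0 + 3·5^1
p-restricted factor λ_0 = (0, 4, 3, 0, 2, 3, 0)
p-restricted factor λ_1 = (2, 1, 4, 3, 1, 2, 3)

((0, 4, 3, 0, 2, 3, 0), (2, 1, 4, 3, 1, 2, 3))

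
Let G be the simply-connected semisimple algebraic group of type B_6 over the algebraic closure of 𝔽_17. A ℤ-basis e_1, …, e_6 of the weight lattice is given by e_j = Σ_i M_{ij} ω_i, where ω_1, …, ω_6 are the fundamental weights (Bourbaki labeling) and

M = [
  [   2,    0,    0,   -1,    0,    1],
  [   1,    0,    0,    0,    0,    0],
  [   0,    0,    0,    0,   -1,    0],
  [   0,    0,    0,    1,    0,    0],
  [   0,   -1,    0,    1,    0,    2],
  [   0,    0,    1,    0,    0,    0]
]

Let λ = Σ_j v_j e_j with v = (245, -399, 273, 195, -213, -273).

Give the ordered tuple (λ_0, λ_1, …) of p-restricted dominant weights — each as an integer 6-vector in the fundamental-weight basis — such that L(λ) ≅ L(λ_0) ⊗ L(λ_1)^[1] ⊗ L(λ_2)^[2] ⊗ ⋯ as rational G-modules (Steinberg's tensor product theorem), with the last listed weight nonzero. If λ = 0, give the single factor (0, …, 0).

In the fundamental-weight basis, λ has coordinates c = M·v (v = (245, -399, 273, 195, -213, -273)):
  c_1 = 2·245 + (0)·(-399) + 0·273 + (-1)·(195) + (0)·(-213) + (1)·(-273) = 22
  c_2 = 1·245 + (0)·(-399) + 0·273 + 0·195 + (0)·(-213) + (0)·(-273) = 245
  c_3 = 0·245 + (0)·(-399) + 0·273 + 0·195 + (-1)·(-213) + (0)·(-273) = 213
  c_4 = 0·245 + (0)·(-399) + 0·273 + 1·195 + (0)·(-213) + (0)·(-273) = 195
  c_5 = 0·245 + (-1)·(-399) + 0·273 + 1·195 + (0)·(-213) + (2)·(-273) = 48
  c_6 = 0·245 + (0)·(-399) + 1·273 + 0·195 + (0)·(-213) + (0)·(-273) = 273
Expand coordinatewise in base 17:
  c_1 = 22 = 5·17^0 + 1·17^1
  c_2 = 245 = 7·17^0 + 14·17^1
  c_3 = 213 = 9·17^0 + 12·17^1
  c_4 = 195 = 8·17^0 + 11·17^1
  c_5 = 48 = 14·17^0 + 2·17^1
  c_6 = 273 = 1·17^0 + 16·17^1
Factor λ_0 = (5, 7, 9, 8, 14, 1)
Factor λ_1 = (1, 14, 12, 11, 2, 16)

((5, 7, 9, 8, 14, 1), (1, 14, 12, 11, 2, 16))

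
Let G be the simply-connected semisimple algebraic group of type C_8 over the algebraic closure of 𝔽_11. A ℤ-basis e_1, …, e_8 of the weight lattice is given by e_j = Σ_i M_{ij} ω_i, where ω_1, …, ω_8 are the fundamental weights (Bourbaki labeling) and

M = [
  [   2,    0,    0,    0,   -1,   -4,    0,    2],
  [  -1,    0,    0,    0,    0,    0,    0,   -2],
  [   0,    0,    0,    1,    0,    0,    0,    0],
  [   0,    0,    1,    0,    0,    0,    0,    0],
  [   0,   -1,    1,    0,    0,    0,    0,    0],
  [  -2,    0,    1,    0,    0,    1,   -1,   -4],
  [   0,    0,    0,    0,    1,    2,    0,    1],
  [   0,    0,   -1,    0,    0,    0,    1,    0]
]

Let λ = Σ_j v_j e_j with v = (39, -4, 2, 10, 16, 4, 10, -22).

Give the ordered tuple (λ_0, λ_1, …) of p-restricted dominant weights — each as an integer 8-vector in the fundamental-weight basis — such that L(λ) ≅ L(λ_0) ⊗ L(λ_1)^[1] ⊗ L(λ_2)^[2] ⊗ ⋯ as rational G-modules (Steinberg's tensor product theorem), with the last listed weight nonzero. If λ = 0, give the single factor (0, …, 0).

((2, 5, 10, 2, 6, 6, 2, 8),)

In the fundamental-weight basis, λ has coordinates c = M·v (v = (39, -4, 2, 10, 16, 4, 10, -22)):
  c_1 = 2*39 + 0*-4 + 0*2 + 0*10 + -1*16 + -4*4 + 0*10 + 2*-22 = 2
  c_2 = -1*39 + 0*-4 + 0*2 + 0*10 + 0*16 + 0*4 + 0*10 + -2*-22 = 5
  c_3 = 0*39 + 0*-4 + 0*2 + 1*10 + 0*16 + 0*4 + 0*10 + 0*-22 = 10
  c_4 = 0*39 + 0*-4 + 1*2 + 0*10 + 0*16 + 0*4 + 0*10 + 0*-22 = 2
  c_5 = 0*39 + -1*-4 + 1*2 + 0*10 + 0*16 + 0*4 + 0*10 + 0*-22 = 6
  c_6 = -2*39 + 0*-4 + 1*2 + 0*10 + 0*16 + 1*4 + -1*10 + -4*-22 = 6
  c_7 = 0*39 + 0*-4 + 0*2 + 0*10 + 1*16 + 2*4 + 0*10 + 1*-22 = 2
  c_8 = 0*39 + 0*-4 + -1*2 + 0*10 + 0*16 + 0*4 + 1*10 + 0*-22 = 8
p = 11; digits c_i = Σ_j d_{ij}·11^j, 0 ≤ d_{ij} < 11:
  c_1 = 2 = 2·11^0
  c_2 = 5 = 5·11^0
  c_3 = 10 = 10·11^0
  c_4 = 2 = 2·11^0
  c_5 = 6 = 6·11^0
  c_6 = 6 = 6·11^0
  c_7 = 2 = 2·11^0
  c_8 = 8 = 8·11^0
p-restricted factor λ_0 = (2, 5, 10, 2, 6, 6, 2, 8)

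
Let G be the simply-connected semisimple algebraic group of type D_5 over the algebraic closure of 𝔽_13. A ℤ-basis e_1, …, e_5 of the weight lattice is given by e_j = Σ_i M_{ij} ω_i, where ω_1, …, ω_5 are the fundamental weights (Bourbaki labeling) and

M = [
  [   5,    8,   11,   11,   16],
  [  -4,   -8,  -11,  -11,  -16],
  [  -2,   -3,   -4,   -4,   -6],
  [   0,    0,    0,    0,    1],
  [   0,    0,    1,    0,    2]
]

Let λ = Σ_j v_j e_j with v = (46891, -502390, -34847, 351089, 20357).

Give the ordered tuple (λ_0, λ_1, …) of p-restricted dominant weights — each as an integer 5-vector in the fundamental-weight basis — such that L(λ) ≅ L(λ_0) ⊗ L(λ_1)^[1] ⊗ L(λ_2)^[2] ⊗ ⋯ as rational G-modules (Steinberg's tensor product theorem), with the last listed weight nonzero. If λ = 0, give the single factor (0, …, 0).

Change of basis e → ω: c = M·v where v = (46891, -502390, -34847, 351089, 20357):
  c_1 = 5·46891 + (8)·(-502390) + (11)·(-34847) + 11·351089 + 16·20357 = 19709
  c_2 = (-4)·(46891) + (-8)·(-502390) + (-11)·(-34847) + (-11)·(351089) + (-16)·(20357) = 27182
  c_3 = (-2)·(46891) + (-3)·(-502390) + (-4)·(-34847) + (-4)·(351089) + (-6)·(20357) = 26278
  c_4 = 0·46891 + (0)·(-502390) + (0)·(-34847) + 0·351089 + 1·20357 = 20357
  c_5 = 0·46891 + (0)·(-502390) + (1)·(-34847) + 0·351089 + 2·20357 = 5867
p = 13; digits c_i = Σ_j d_{ij}·13^j, 0 ≤ d_{ij} < 13:
  c_1 = 19709 = 1·13^0 + 8·13^1 + 12·13^2 + 8·13^3
  c_2 = 27182 = 12·13^0 + 10·13^1 + 4·13^2 + 12·13^3
  c_3 = 26278 = 5·13^0 + 6·13^1 + 12·13^2 + 11·13^3
  c_4 = 20357 = 12·13^0 + 5·13^1 + 3·13^2 + 9·13^3
  c_5 = 5867 = 4·13^0 + 9·13^1 + 8·13^2 + 2·13^3
Factor λ_0 = (1, 12, 5, 12, 4)
Factor λ_1 = (8, 10, 6, 5, 9)
Factor λ_2 = (12, 4, 12, 3, 8)
Factor λ_3 = (8, 12, 11, 9, 2)

((1, 12, 5, 12, 4), (8, 10, 6, 5, 9), (12, 4, 12, 3, 8), (8, 12, 11, 9, 2))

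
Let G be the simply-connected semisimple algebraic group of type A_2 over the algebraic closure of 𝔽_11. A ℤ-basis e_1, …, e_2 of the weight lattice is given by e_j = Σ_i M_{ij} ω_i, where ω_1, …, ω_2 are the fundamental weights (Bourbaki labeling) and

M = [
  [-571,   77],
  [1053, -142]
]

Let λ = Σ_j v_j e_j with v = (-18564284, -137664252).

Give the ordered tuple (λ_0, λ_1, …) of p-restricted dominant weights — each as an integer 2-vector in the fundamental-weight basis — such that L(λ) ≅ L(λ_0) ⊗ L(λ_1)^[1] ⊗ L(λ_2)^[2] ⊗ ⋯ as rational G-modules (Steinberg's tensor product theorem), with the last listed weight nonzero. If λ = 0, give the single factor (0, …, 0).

((9, 6), (6, 10), (1, 7), (0, 0), (4, 9))

ω-coordinates c = M·v, v = (-18564284, -137664252):
  c_1 = (-571)·(-18564284) + (77)·(-137664252) = 58760
  c_2 = (1053)·(-18564284) + (-142)·(-137664252) = 132732
p = 11; digits c_i = Σ_j d_{ij}·11^j, 0 ≤ d_{ij} < 11:
  c_1 = 58760 = 9·11^0 + 6·11^1 + 1·11^2 + 0·11^3 + 4·11^4
  c_2 = 132732 = 6·11^0 + 10·11^1 + 7·11^2 + 0·11^3 + 9·11^4
λ_0 = (9, 6)
λ_1 = (6, 10)
λ_2 = (1, 7)
λ_3 = (0, 0)
λ_4 = (4, 9)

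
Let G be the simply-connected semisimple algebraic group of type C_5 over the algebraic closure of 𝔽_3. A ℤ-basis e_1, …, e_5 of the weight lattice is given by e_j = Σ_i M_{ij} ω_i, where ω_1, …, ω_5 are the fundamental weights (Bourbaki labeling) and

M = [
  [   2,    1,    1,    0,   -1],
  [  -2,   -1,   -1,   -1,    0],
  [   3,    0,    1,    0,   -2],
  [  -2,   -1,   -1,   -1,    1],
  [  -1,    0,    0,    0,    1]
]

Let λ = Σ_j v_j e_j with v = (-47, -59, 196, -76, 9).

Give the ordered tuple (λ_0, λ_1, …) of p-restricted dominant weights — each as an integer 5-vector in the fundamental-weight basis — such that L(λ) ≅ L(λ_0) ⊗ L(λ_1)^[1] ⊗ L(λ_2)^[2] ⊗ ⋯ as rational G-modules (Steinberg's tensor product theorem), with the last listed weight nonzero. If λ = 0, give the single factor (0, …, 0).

((1, 0, 1, 0, 2), (2, 2, 0, 2, 0), (0, 0, 1, 1, 0), (1, 1, 1, 1, 2))

In the fundamental-weight basis, λ has coordinates c = M·v (v = (-47, -59, 196, -76, 9)):
  c_1 = (2)·(-47) + (1)·(-59) + 1·196 + (0)·(-76) + (-1)·(9) = 34
  c_2 = (-2)·(-47) + (-1)·(-59) + (-1)·(196) + (-1)·(-76) + 0·9 = 33
  c_3 = (3)·(-47) + (0)·(-59) + 1·196 + (0)·(-76) + (-2)·(9) = 37
  c_4 = (-2)·(-47) + (-1)·(-59) + (-1)·(196) + (-1)·(-76) + 1·9 = 42
  c_5 = (-1)·(-47) + (0)·(-59) + 0·196 + (0)·(-76) + 1·9 = 56
Expand coordinatewise in base 3:
  c_1 = 34 = 1·3^0 + 2·3^1 + 0·3^2 + 1·3^3
  c_2 = 33 = 0·3^0 + 2·3^1 + 0·3^2 + 1·3^3
  c_3 = 37 = 1·3^0 + 0·3^1 + 1·3^2 + 1·3^3
  c_4 = 42 = 0·3^0 + 2·3^1 + 1·3^2 + 1·3^3
  c_5 = 56 = 2·3^0 + 0·3^1 + 0·3^2 + 2·3^3
Factor λ_0 = (1, 0, 1, 0, 2)
Factor λ_1 = (2, 2, 0, 2, 0)
Factor λ_2 = (0, 0, 1, 1, 0)
Factor λ_3 = (1, 1, 1, 1, 2)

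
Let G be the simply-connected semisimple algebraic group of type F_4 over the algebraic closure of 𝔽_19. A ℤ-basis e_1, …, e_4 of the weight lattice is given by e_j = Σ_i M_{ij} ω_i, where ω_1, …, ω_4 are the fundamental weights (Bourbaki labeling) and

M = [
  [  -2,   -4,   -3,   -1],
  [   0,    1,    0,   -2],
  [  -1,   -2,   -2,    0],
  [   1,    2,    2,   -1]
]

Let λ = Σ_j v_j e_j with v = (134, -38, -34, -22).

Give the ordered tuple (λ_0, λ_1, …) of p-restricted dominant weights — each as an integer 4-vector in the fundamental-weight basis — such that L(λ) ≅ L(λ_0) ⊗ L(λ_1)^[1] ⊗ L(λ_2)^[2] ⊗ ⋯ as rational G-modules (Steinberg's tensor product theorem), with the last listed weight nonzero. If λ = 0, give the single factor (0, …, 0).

((8, 6, 10, 12),)

Change of basis e → ω: c = M·v where v = (134, -38, -34, -22):
  c_1 = (-2)·(134) + (-4)·(-38) + (-3)·(-34) + (-1)·(-22) = 8
  c_2 = (0)·(134) + (1)·(-38) + (0)·(-34) + (-2)·(-22) = 6
  c_3 = (-1)·(134) + (-2)·(-38) + (-2)·(-34) + (0)·(-22) = 10
  c_4 = (1)·(134) + (2)·(-38) + (2)·(-34) + (-1)·(-22) = 12
Expand coordinatewise in base 19:
  c_1 = 8 = 8·19^0
  c_2 = 6 = 6·19^0
  c_3 = 10 = 10·19^0
  c_4 = 12 = 12·19^0
λ_0 = (8, 6, 10, 12)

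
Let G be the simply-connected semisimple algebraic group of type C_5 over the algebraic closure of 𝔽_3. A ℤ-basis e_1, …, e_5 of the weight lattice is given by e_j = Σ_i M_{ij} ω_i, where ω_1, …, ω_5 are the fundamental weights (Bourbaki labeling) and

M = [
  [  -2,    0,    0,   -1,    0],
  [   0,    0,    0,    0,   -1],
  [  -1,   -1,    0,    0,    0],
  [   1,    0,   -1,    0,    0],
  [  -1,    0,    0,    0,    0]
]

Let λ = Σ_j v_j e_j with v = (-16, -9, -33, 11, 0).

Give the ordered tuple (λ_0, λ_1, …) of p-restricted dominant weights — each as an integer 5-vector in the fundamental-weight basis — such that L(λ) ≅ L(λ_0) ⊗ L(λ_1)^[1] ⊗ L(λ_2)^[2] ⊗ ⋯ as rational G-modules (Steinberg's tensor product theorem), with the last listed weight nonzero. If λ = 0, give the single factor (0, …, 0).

Change of basis e → ω: c = M·v where v = (-16, -9, -33, 11, 0):
  c_1 = (-2)·(-16) + (0)·(-9) + (0)·(-33) + (-1)·(11) + 0·0 = 21
  c_2 = (0)·(-16) + (0)·(-9) + (0)·(-33) + 0·11 + (-1)·(0) = 0
  c_3 = (-1)·(-16) + (-1)·(-9) + (0)·(-33) + 0·11 + 0·0 = 25
  c_4 = (1)·(-16) + (0)·(-9) + (-1)·(-33) + 0·11 + 0·0 = 17
  c_5 = (-1)·(-16) + (0)·(-9) + (0)·(-33) + 0·11 + 0·0 = 16
p = 3; digits c_i = Σ_j d_{ij}·3^j, 0 ≤ d_{ij} < 3:
  c_1 = 21 = 0·3^0 + 1·3^1 + 2·3^2
  c_2 = 0
  c_3 = 25 = 1·3^0 + 2·3^1 + 2·3^2
  c_4 = 17 = 2·3^0 + 2·3^1 + 1·3^2
  c_5 = 16 = 1·3^0 + 2·3^1 + 1·3^2
p-restricted factor λ_0 = (0, 0, 1, 2, 1)
p-restricted factor λ_1 = (1, 0, 2, 2, 2)
p-restricted factor λ_2 = (2, 0, 2, 1, 1)

((0, 0, 1, 2, 1), (1, 0, 2, 2, 2), (2, 0, 2, 1, 1))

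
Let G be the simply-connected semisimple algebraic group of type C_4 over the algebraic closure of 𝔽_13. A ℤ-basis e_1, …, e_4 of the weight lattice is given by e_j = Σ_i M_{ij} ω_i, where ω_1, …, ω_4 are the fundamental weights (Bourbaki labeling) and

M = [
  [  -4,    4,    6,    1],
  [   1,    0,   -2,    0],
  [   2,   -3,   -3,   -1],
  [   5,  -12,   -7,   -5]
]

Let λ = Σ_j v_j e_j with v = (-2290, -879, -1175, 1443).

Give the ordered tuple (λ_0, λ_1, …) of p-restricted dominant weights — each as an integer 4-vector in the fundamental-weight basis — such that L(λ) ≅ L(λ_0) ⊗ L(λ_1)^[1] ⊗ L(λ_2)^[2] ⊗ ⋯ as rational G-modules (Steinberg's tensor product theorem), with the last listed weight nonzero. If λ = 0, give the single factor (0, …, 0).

In the fundamental-weight basis, λ has coordinates c = M·v (v = (-2290, -879, -1175, 1443)):
  c_1 = -4*-2290 + 4*-879 + 6*-1175 + 1*1443 = 37
  c_2 = 1*-2290 + 0*-879 + -2*-1175 + 0*1443 = 60
  c_3 = 2*-2290 + -3*-879 + -3*-1175 + -1*1443 = 139
  c_4 = 5*-2290 + -12*-879 + -7*-1175 + -5*1443 = 108
Writing each c_i in base p = 13:
  c_1 = 37 = 11·13^0 + 2·13^1
  c_2 = 60 = 8·13^0 + 4·13^1
  c_3 = 139 = 9·13^0 + 10·13^1
  c_4 = 108 = 4·13^0 + 8·13^1
λ_0 = (11, 8, 9, 4)
λ_1 = (2, 4, 10, 8)

((11, 8, 9, 4), (2, 4, 10, 8))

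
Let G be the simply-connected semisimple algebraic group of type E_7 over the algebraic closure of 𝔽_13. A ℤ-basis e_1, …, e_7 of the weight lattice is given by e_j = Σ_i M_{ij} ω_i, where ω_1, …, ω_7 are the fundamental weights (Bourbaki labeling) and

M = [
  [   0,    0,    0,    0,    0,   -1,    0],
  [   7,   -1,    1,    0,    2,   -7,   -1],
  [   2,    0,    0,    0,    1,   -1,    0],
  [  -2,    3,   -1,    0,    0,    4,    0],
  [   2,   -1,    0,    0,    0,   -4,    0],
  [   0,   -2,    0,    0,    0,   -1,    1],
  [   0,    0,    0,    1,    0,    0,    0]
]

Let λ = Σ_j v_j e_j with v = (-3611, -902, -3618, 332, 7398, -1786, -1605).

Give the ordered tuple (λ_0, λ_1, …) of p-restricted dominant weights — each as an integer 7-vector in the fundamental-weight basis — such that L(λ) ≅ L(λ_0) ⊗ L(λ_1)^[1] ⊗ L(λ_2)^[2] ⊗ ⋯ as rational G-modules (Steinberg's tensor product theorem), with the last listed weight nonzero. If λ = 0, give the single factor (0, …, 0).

Change of basis e → ω: c = M·v where v = (-3611, -902, -3618, 332, 7398, -1786, -1605):
  c_1 = 0*-3611 + 0*-902 + 0*-3618 + 0*332 + 0*7398 + -1*-1786 + 0*-1605 = 1786
  c_2 = 7*-3611 + -1*-902 + 1*-3618 + 0*332 + 2*7398 + -7*-1786 + -1*-1605 = 910
  c_3 = 2*-3611 + 0*-902 + 0*-3618 + 0*332 + 1*7398 + -1*-1786 + 0*-1605 = 1962
  c_4 = -2*-3611 + 3*-902 + -1*-3618 + 0*332 + 0*7398 + 4*-1786 + 0*-1605 = 990
  c_5 = 2*-3611 + -1*-902 + 0*-3618 + 0*332 + 0*7398 + -4*-1786 + 0*-1605 = 824
  c_6 = 0*-3611 + -2*-902 + 0*-3618 + 0*332 + 0*7398 + -1*-1786 + 1*-1605 = 1985
  c_7 = 0*-3611 + 0*-902 + 0*-3618 + 1*332 + 0*7398 + 0*-1786 + 0*-1605 = 332
p = 13; digits c_i = Σ_j d_{ij}·13^j, 0 ≤ d_{ij} < 13:
  c_1 = 1786 = 5·13^0 + 7·13^1 + 10·13^2
  c_2 = 910 = 0·13^0 + 5·13^1 + 5·13^2
  c_3 = 1962 = 12·13^0 + 7·13^1 + 11·13^2
  c_4 = 990 = 2·13^0 + 11·13^1 + 5·13^2
  c_5 = 824 = 5·13^0 + 11·13^1 + 4·13^2
  c_6 = 1985 = 9·13^0 + 9·13^1 + 11·13^2
  c_7 = 332 = 7·13^0 + 12·13^1 + 1·13^2
p-restricted factor λ_0 = (5, 0, 12, 2, 5, 9, 7)
p-restricted factor λ_1 = (7, 5, 7, 11, 11, 9, 12)
p-restricted factor λ_2 = (10, 5, 11, 5, 4, 11, 1)

((5, 0, 12, 2, 5, 9, 7), (7, 5, 7, 11, 11, 9, 12), (10, 5, 11, 5, 4, 11, 1))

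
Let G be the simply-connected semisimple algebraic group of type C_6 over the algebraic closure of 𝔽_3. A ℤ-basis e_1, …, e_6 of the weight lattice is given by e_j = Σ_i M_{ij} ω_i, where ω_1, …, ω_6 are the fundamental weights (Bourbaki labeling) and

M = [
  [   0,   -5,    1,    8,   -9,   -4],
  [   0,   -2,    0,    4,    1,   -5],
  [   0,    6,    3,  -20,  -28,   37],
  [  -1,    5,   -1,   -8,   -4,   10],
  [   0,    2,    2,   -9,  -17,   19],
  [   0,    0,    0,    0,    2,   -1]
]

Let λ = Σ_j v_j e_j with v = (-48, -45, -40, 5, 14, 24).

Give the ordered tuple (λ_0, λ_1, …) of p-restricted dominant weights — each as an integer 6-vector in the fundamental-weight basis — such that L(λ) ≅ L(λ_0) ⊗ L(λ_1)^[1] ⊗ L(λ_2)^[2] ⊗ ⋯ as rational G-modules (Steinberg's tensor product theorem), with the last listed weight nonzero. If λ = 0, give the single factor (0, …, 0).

ω-coordinates c = M·v, v = (-48, -45, -40, 5, 14, 24):
  c_1 = 0*-48 + -5*-45 + 1*-40 + 8*5 + -9*14 + -4*24 = 3
  c_2 = 0*-48 + -2*-45 + 0*-40 + 4*5 + 1*14 + -5*24 = 4
  c_3 = 0*-48 + 6*-45 + 3*-40 + -20*5 + -28*14 + 37*24 = 6
  c_4 = -1*-48 + 5*-45 + -1*-40 + -8*5 + -4*14 + 10*24 = 7
  c_5 = 0*-48 + 2*-45 + 2*-40 + -9*5 + -17*14 + 19*24 = 3
  c_6 = 0*-48 + 0*-45 + 0*-40 + 0*5 + 2*14 + -1*24 = 4
Writing each c_i in base p = 3:
  c_1 = 3 = 0·3^0 + 1·3^1
  c_2 = 4 = 1·3^0 + 1·3^1
  c_3 = 6 = 0·3^0 + 2·3^1
  c_4 = 7 = 1·3^0 + 2·3^1
  c_5 = 3 = 0·3^0 + 1·3^1
  c_6 = 4 = 1·3^0 + 1·3^1
λ_0 = (0, 1, 0, 1, 0, 1)
λ_1 = (1, 1, 2, 2, 1, 1)

((0, 1, 0, 1, 0, 1), (1, 1, 2, 2, 1, 1))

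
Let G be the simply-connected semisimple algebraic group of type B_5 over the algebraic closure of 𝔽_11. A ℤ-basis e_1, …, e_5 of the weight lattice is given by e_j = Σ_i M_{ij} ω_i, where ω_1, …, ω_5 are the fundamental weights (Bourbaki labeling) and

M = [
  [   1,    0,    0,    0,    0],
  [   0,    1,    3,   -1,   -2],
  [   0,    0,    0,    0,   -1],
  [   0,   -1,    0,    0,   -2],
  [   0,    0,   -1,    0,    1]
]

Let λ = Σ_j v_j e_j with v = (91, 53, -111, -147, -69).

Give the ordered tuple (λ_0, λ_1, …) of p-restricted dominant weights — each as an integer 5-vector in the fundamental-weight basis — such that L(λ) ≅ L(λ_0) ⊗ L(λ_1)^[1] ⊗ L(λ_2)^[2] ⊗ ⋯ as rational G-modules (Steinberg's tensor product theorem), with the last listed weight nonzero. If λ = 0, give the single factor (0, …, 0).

((3, 5, 3, 8, 9), (8, 0, 6, 7, 3))

Change of basis e → ω: c = M·v where v = (91, 53, -111, -147, -69):
  c_1 = 1·91 + 0·53 + (0)·(-111) + (0)·(-147) + (0)·(-69) = 91
  c_2 = 0·91 + 1·53 + (3)·(-111) + (-1)·(-147) + (-2)·(-69) = 5
  c_3 = 0·91 + 0·53 + (0)·(-111) + (0)·(-147) + (-1)·(-69) = 69
  c_4 = 0·91 + (-1)·(53) + (0)·(-111) + (0)·(-147) + (-2)·(-69) = 85
  c_5 = 0·91 + 0·53 + (-1)·(-111) + (0)·(-147) + (1)·(-69) = 42
Base-11 expansion of each c_i:
  c_1 = 91 = 3·11^0 + 8·11^1
  c_2 = 5 = 5·11^0
  c_3 = 69 = 3·11^0 + 6·11^1
  c_4 = 85 = 8·11^0 + 7·11^1
  c_5 = 42 = 9·11^0 + 3·11^1
Factor λ_0 = (3, 5, 3, 8, 9)
Factor λ_1 = (8, 0, 6, 7, 3)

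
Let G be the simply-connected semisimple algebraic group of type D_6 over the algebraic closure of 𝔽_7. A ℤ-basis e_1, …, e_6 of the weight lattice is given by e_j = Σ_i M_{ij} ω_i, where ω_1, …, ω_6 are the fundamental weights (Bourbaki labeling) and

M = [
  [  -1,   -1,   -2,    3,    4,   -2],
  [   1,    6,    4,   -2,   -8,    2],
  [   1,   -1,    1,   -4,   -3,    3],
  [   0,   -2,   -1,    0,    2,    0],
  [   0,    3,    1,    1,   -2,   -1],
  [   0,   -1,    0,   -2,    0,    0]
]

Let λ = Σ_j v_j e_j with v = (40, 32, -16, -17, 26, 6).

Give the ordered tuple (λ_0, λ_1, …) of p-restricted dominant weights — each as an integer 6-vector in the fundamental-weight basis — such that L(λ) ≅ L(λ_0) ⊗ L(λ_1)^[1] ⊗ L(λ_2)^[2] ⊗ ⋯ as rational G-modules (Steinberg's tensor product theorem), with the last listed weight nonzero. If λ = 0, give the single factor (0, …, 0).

((1, 6, 0, 4, 5, 2),)

Converting to the ω-basis (c_i = row i of M dotted with v = (40, 32, -16, -17, 26, 6)):
  c_1 = (-1)·(40) + (-1)·(32) + (-2)·(-16) + (3)·(-17) + (4)·(26) + (-2)·(6) = 1
  c_2 = (1)·(40) + (6)·(32) + (4)·(-16) + (-2)·(-17) + (-8)·(26) + (2)·(6) = 6
  c_3 = (1)·(40) + (-1)·(32) + (1)·(-16) + (-4)·(-17) + (-3)·(26) + (3)·(6) = 0
  c_4 = (0)·(40) + (-2)·(32) + (-1)·(-16) + (0)·(-17) + (2)·(26) + (0)·(6) = 4
  c_5 = (0)·(40) + (3)·(32) + (1)·(-16) + (1)·(-17) + (-2)·(26) + (-1)·(6) = 5
  c_6 = (0)·(40) + (-1)·(32) + (0)·(-16) + (-2)·(-17) + (0)·(26) + (0)·(6) = 2
p = 7; digits c_i = Σ_j d_{ij}·7^j, 0 ≤ d_{ij} < 7:
  c_1 = 1 = 1·7^0
  c_2 = 6 = 6·7^0
  c_3 = 0
  c_4 = 4 = 4·7^0
  c_5 = 5 = 5·7^0
  c_6 = 2 = 2·7^0
λ_0 = (1, 6, 0, 4, 5, 2)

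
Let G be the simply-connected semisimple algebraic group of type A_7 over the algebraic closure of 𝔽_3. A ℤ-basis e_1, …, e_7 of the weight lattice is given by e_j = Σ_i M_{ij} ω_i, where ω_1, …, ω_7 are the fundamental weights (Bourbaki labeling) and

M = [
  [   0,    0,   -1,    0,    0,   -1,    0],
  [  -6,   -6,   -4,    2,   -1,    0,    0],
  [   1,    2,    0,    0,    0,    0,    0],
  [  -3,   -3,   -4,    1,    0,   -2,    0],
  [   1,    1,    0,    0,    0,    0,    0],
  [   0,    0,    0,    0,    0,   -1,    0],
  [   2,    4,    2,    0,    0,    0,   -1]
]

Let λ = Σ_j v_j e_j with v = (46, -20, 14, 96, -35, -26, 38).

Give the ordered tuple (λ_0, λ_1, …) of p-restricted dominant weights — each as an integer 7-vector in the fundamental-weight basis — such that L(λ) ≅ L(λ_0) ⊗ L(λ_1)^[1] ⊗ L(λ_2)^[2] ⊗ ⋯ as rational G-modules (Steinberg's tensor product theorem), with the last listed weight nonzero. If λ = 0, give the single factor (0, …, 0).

((0, 0, 0, 2, 2, 2, 2), (1, 2, 2, 1, 2, 2, 0), (1, 1, 0, 1, 2, 2, 0))

Converting to the ω-basis (c_i = row i of M dotted with v = (46, -20, 14, 96, -35, -26, 38)):
  c_1 = (0)·(46) + (0)·(-20) + (-1)·(14) + (0)·(96) + (0)·(-35) + (-1)·(-26) + (0)·(38) = 12
  c_2 = (-6)·(46) + (-6)·(-20) + (-4)·(14) + (2)·(96) + (-1)·(-35) + (0)·(-26) + (0)·(38) = 15
  c_3 = (1)·(46) + (2)·(-20) + (0)·(14) + (0)·(96) + (0)·(-35) + (0)·(-26) + (0)·(38) = 6
  c_4 = (-3)·(46) + (-3)·(-20) + (-4)·(14) + (1)·(96) + (0)·(-35) + (-2)·(-26) + (0)·(38) = 14
  c_5 = (1)·(46) + (1)·(-20) + (0)·(14) + (0)·(96) + (0)·(-35) + (0)·(-26) + (0)·(38) = 26
  c_6 = (0)·(46) + (0)·(-20) + (0)·(14) + (0)·(96) + (0)·(-35) + (-1)·(-26) + (0)·(38) = 26
  c_7 = (2)·(46) + (4)·(-20) + (2)·(14) + (0)·(96) + (0)·(-35) + (0)·(-26) + (-1)·(38) = 2
p = 3; digits c_i = Σ_j d_{ij}·3^j, 0 ≤ d_{ij} < 3:
  c_1 = 12 = 0·3^0 + 1·3^1 + 1·3^2
  c_2 = 15 = 0·3^0 + 2·3^1 + 1·3^2
  c_3 = 6 = 0·3^0 + 2·3^1
  c_4 = 14 = 2·3^0 + 1·3^1 + 1·3^2
  c_5 = 26 = 2·3^0 + 2·3^1 + 2·3^2
  c_6 = 26 = 2·3^0 + 2·3^1 + 2·3^2
  c_7 = 2 = 2·3^0
Factor λ_0 = (0, 0, 0, 2, 2, 2, 2)
Factor λ_1 = (1, 2, 2, 1, 2, 2, 0)
Factor λ_2 = (1, 1, 0, 1, 2, 2, 0)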